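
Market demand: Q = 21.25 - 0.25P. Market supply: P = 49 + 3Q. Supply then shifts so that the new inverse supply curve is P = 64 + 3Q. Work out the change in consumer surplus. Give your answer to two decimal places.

Rewriting demand in inverse form: P = 85 - 4Q.
Initial equilibrium: Q_0 = 5.1429, P_0 = 64.4286; CS_0 = (1/2)(5.1429)(20.5714) = 52.898, PS_0 = (1/2)(5.1429)(15.4286) = 39.6735.
New equilibrium: 85 - 4Q = 64 + 3Q gives Q_1 = 3, P_1 = 73; CS_1 = 18, PS_1 = 13.5.
Change in consumer surplus = 18 - 52.898 = -34.898.

-34.90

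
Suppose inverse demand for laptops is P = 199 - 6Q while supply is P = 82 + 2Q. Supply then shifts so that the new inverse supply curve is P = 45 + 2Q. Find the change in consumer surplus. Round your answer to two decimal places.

Initial equilibrium: Q_0 = 14.625, P_0 = 111.25; CS_0 = (1/2)(14.625)(87.75) = 641.6719, PS_0 = (1/2)(14.625)(29.25) = 213.8906.
New equilibrium: 199 - 6Q = 45 + 2Q gives Q_1 = 19.25, P_1 = 83.5; CS_1 = 1111.6875, PS_1 = 370.5625.
Change in consumer surplus = 1111.6875 - 641.6719 = 470.0156.

470.02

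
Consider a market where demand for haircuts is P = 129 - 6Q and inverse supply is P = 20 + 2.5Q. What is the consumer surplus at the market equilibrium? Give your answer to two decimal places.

493.33

Equilibrium: 129 - 6Q = 20 + 2.5Q, so Q* = 12.8235 and P* = 52.0588.
Consumer surplus is the triangle under demand above P*: (1/2)(12.8235)(129 - 52.0588) = (1/2)(12.8235)(76.9412) = 493.3287.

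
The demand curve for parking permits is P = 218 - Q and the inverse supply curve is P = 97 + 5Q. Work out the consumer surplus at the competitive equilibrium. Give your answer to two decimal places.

Set 218 - Q = 97 + 5Q, which gives 121 = 6Q, so Q* = 20.1667 and P* = 218 - (20.1667) = 197.8333.
Consumer surplus is the triangle under demand above P*: (1/2)(20.1667)(218 - 197.8333) = (1/2)(20.1667)(20.1667) = 203.3472.

203.35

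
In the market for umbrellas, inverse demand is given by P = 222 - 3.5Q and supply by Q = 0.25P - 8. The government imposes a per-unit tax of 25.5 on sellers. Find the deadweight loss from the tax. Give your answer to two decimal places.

Rewriting supply in inverse form: P = 32 + 4Q.
Without the tax, 222 - 3.5Q = 32 + 4Q so Q* = 25.3333 and P* = 133.3333.
With the tax, sellers need 25.5 more per unit: 222 - 3.5Q = 32 + 4Q + 25.5, so Q_t = 21.9333. Buyers pay P_b = 145.2333; sellers receive P_s = P_b - 25.5 = 119.7333.
The welfare triangle lost has base Q* - Q_t = 3.4 and height t = 25.5, so DWL = (1/2)(3.4)(25.5) = 43.35.

43.35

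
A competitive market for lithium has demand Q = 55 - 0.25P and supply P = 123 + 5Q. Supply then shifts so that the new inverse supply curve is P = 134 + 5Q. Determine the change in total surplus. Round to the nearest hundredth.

-111.83

Rewriting demand in inverse form: P = 220 - 4Q.
Initial equilibrium: Q_0 = 10.7778, P_0 = 176.8889; CS_0 = (1/2)(10.7778)(43.1111) = 232.321, PS_0 = (1/2)(10.7778)(53.8889) = 290.4012.
New equilibrium: 220 - 4Q = 134 + 5Q gives Q_1 = 9.5556, P_1 = 181.7778; CS_1 = 182.6173, PS_1 = 228.2716.
Change in total surplus = (182.6173 + 228.2716) - (232.321 + 290.4012) = -111.8333.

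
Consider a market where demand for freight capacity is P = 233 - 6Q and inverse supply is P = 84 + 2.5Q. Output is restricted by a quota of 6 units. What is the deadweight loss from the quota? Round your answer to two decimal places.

564.94

Without the quota, 233 - 6Q = 84 + 2.5Q gives Q* = 17.5294.
At Q = 6 the demand price is 233 - 6(6) = 197 and the supply price is 84 + 2.5(6) = 99.
DWL = (1/2)(gap between curves at 6) x (Q* - 6) = (1/2)(98)(11.5294) = 564.9412.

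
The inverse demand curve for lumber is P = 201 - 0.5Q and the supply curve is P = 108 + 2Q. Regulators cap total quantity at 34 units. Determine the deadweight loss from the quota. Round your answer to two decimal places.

Unrestricted equilibrium: Q* = (201 - 108)/(0.5 + 2) = 37.2.
At Q = 34 the demand price is 201 - 0.5(34) = 184 and the supply price is 108 + 2(34) = 176.
Deadweight loss is the triangle between the curves from 34 to 37.2: (1/2)(184 - 176)(37.2 - 34) = 12.8.

12.80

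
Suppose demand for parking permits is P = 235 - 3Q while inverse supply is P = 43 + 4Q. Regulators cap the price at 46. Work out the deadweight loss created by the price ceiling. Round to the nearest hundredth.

Free-market equilibrium: 235 - 3Q = 43 + 4Q gives Q* = 27.4286, P* = 152.7143.
At the ceiling price 46, quantity supplied is (46 - 43)/4 = 0.75; supply is the short side, so Q = 0.75 trades at P = 46.
At Q = 0.75 the demand price is 232.75 and the supply price is 46. Deadweight loss is the triangle between the curves from 0.75 to 27.4286: (1/2)(232.75 - 46)(27.4286 - 0.75) = 2491.1116.

2491.11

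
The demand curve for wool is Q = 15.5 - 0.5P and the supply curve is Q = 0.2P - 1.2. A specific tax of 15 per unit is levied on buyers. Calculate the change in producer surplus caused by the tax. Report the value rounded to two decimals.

-26.79

Rewriting demand in inverse form: P = 31 - 2Q.
Rewriting supply in inverse form: P = 6 + 5Q.
Without the tax, 31 - 2Q = 6 + 5Q so Q* = 3.5714 and P* = 23.8571.
With the tax, buyers' net willingness to pay falls by 15: (31 - 15) - 2Q = 6 + 5Q, so Q_t = 1.4286. Buyers pay P_b = 28.1429; sellers receive P_s = P_b - 15 = 13.1429.
PS falls from (1/2)(3.5714)(17.8571) = 31.8878 to (1/2)(1.4286)(7.1429) = 5.102, a change of -26.7857.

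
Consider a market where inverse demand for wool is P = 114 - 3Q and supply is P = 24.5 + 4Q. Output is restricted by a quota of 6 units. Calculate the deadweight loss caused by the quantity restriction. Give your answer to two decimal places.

Unrestricted equilibrium: Q* = (114 - 24.5)/(3 + 4) = 12.7857.
At Q = 6 the demand price is 114 - 3(6) = 96 and the supply price is 24.5 + 4(6) = 48.5.
DWL = (1/2)(gap between curves at 6) x (Q* - 6) = (1/2)(47.5)(6.7857) = 161.1607.

161.16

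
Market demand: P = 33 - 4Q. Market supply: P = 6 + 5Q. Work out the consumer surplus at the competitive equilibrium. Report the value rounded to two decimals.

18.00

Equilibrium: 33 - 4Q = 6 + 5Q, so Q* = 3 and P* = 21.
Consumer surplus is the triangle under demand above P*: (1/2)(3)(33 - 21) = (1/2)(3)(12) = 18.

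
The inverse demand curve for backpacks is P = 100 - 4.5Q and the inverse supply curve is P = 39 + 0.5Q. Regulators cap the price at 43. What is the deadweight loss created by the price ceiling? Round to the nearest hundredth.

44.10

Free-market equilibrium: 100 - 4.5Q = 39 + 0.5Q gives Q* = 12.2, P* = 45.1.
At the ceiling price 43, quantity supplied is (43 - 39)/0.5 = 8; supply is the short side, so Q = 8 trades at P = 43.
At Q = 8 the demand price is 64 and the supply price is 43. Deadweight loss is the triangle between the curves from 8 to 12.2: (1/2)(64 - 43)(12.2 - 8) = 44.1.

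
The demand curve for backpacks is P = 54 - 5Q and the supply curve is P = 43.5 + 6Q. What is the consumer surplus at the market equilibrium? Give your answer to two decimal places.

Equilibrium: 54 - 5Q = 43.5 + 6Q, so Q* = 0.9545 and P* = 49.2273.
Consumer surplus is the triangle under demand above P*: (1/2)(0.9545)(54 - 49.2273) = (1/2)(0.9545)(4.7727) = 2.2779.

2.28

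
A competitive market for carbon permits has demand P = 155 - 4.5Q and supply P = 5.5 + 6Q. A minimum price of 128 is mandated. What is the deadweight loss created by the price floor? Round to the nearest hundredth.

356.30

Without the control, 155 - 4.5Q = 5.5 + 6Q so Q* = 14.2381 and P* = 90.9286.
At P = 128, buyers demand (155 - 128)/4.5 = 6 while sellers would supply more, so the quantity traded is 6 at price 128.
At Q = 6 the demand price is 128 and the supply price is 41.5. Deadweight loss is the triangle between the curves from 6 to 14.2381: (1/2)(128 - 41.5)(14.2381 - 6) = 356.2976.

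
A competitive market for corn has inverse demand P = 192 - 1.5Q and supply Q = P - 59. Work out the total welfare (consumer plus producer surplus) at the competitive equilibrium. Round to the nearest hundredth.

Rewriting supply in inverse form: P = 59 + Q.
Setting demand equal to supply, 133 = 2.5Q, so Q* = 53.2 and P* = 112.2.
CS = (1/2)(53.2)(79.8) = 2122.68 and PS = (1/2)(53.2)(53.2) = 1415.12, so total surplus = 3537.8.

3537.80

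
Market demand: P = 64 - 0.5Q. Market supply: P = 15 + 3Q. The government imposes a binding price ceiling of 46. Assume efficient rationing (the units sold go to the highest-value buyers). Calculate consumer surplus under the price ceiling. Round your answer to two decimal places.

Free-market equilibrium: 64 - 0.5Q = 15 + 3Q gives Q* = 14, P* = 57.
At the ceiling price 46, quantity supplied is (46 - 15)/3 = 10.3333; supply is the short side, so Q = 10.3333 trades at P = 46.
The demand price at Q = 10.3333 is 58.8333. CS is the trapezoid between demand and 46 over [0, 10.3333]: (1/2)[(64 - 46) + (58.8333 - 46)](10.3333) = 159.3056.

159.31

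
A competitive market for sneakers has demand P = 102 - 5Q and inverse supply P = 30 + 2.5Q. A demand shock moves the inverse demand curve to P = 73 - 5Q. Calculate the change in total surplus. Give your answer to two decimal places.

-222.33

Initial equilibrium: Q_0 = 9.6, P_0 = 54; CS_0 = (1/2)(9.6)(48) = 230.4, PS_0 = (1/2)(9.6)(24) = 115.2.
New equilibrium: 73 - 5Q = 30 + 2.5Q gives Q_1 = 5.7333, P_1 = 44.3333; CS_1 = 82.1778, PS_1 = 41.0889.
Change in total surplus = (82.1778 + 41.0889) - (230.4 + 115.2) = -222.3333.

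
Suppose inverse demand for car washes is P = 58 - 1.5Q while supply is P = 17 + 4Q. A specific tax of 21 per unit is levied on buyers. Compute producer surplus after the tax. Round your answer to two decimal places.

Without the tax, 58 - 1.5Q = 17 + 4Q so Q* = 7.4545 and P* = 46.8182.
A tax on buyers shifts demand down by 21: (58 - 21) - 1.5Q = 17 + 4Q, so Q_t = 3.6364. Buyers pay P_b = 52.5455; sellers receive P_s = P_b - 21 = 31.5455.
Producer surplus is the triangle above supply below P_s: (1/2)(3.6364)(31.5455 - 17) = 26.4463.

26.45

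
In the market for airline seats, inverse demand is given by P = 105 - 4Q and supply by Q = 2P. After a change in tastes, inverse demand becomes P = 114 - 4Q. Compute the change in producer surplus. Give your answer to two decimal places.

Rewriting supply in inverse form: P = 0.5Q.
Initial equilibrium: Q_0 = 23.3333, P_0 = 11.6667; CS_0 = (1/2)(23.3333)(93.3333) = 1088.8889, PS_0 = (1/2)(23.3333)(11.6667) = 136.1111.
New equilibrium: 114 - 4Q = 0.5Q gives Q_1 = 25.3333, P_1 = 12.6667; CS_1 = 1283.5556, PS_1 = 160.4444.
Change in producer surplus = 160.4444 - 136.1111 = 24.3333.

24.33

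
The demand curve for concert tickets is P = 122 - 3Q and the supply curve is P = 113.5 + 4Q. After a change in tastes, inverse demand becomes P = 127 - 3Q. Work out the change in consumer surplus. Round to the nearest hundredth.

3.37

Initial equilibrium: Q_0 = 1.2143, P_0 = 118.3571; CS_0 = (1/2)(1.2143)(3.6429) = 2.2117, PS_0 = (1/2)(1.2143)(4.8571) = 2.949.
New equilibrium: 127 - 3Q = 113.5 + 4Q gives Q_1 = 1.9286, P_1 = 121.2143; CS_1 = 5.5791, PS_1 = 7.4388.
Change in consumer surplus = 5.5791 - 2.2117 = 3.3673.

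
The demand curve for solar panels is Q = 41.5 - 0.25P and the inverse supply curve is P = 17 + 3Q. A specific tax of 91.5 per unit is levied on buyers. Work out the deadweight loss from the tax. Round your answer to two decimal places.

598.02

Rewriting demand in inverse form: P = 166 - 4Q.
Without the tax, 166 - 4Q = 17 + 3Q so Q* = 21.2857 and P* = 80.8571.
A tax on buyers shifts demand down by 91.5: (166 - 91.5) - 4Q = 17 + 3Q, so Q_t = 8.2143. Buyers pay P_b = 133.1429; sellers receive P_s = P_b - 91.5 = 41.6429.
Deadweight loss is the triangle between the curves from Q_t to Q*: (1/2)(21.2857 - 8.2143)(91.5) = 598.0179.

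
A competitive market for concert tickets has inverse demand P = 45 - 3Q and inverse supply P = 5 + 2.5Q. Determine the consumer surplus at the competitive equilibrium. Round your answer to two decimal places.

79.34

Setting demand equal to supply, 40 = 5.5Q, so Q* = 7.2727 and P* = 23.1818.
CS is the area between the demand curve and P* from 0 to Q*: (1/2)(7.2727)(21.8182) = 79.3388.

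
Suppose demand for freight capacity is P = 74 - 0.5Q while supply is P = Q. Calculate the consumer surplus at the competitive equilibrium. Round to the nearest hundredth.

Set 74 - 0.5Q = Q, which gives 74 = 1.5Q, so Q* = 49.3333 and P* = 74 - 0.5(49.3333) = 49.3333.
CS is the area between the demand curve and P* from 0 to Q*: (1/2)(49.3333)(24.6667) = 608.4444.

608.44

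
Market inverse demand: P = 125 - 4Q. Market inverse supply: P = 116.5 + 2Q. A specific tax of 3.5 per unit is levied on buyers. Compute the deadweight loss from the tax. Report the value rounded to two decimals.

1.02

Without the tax, 125 - 4Q = 116.5 + 2Q so Q* = 1.4167 and P* = 119.3333.
A tax on buyers shifts demand down by 3.5: (125 - 3.5) - 4Q = 116.5 + 2Q, so Q_t = 0.8333. Buyers pay P_b = 121.6667; sellers receive P_s = P_b - 3.5 = 118.1667.
The welfare triangle lost has base Q* - Q_t = 0.5833 and height t = 3.5, so DWL = (1/2)(0.5833)(3.5) = 1.0208.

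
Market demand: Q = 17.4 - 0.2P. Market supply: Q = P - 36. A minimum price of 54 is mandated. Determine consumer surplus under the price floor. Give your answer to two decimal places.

108.90

Rewriting demand in inverse form: P = 87 - 5Q.
Rewriting supply in inverse form: P = 36 + Q.
Without the control, 87 - 5Q = 36 + Q so Q* = 8.5 and P* = 44.5.
At P = 54, buyers demand (87 - 54)/5 = 6.6 while sellers would supply more, so the quantity traded is 6.6 at price 54.
CS is the triangle under demand above 54: (1/2)(6.6)(87 - 54) = 108.9.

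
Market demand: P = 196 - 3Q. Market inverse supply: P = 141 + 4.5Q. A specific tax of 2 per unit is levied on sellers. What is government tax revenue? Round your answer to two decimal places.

Without the tax, 196 - 3Q = 141 + 4.5Q so Q* = 7.3333 and P* = 174.
With the tax, sellers need 2 more per unit: 196 - 3Q = 141 + 4.5Q + 2, so Q_t = 7.0667. Buyers pay P_b = 174.8; sellers receive P_s = P_b - 2 = 172.8.
Tax revenue = t x Q_t = 2 x 7.0667 = 14.1333.

14.13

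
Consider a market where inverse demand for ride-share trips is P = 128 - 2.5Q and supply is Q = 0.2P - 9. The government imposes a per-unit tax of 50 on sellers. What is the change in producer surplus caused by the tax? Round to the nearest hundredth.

-257.78

Rewriting supply in inverse form: P = 45 + 5Q.
Without the tax, 128 - 2.5Q = 45 + 5Q so Q* = 11.0667 and P* = 100.3333.
With the tax, sellers need 50 more per unit: 128 - 2.5Q = 45 + 5Q + 50, so Q_t = 4.4. Buyers pay P_b = 117; sellers receive P_s = P_b - 50 = 67.
Producers lose the trapezoid between P_s and P* out to Q_t plus the triangle from Q_t to Q*: change in PS = 48.4 - 306.1778 = -257.7778.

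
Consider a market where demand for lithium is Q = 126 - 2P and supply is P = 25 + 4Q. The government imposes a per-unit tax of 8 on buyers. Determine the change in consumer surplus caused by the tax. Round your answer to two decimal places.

Rewriting demand in inverse form: P = 63 - 0.5Q.
Pre-tax equilibrium: 63 - 0.5Q = 25 + 4Q gives Q* = 8.4444, P* = 58.7778.
A tax on buyers shifts demand down by 8: (63 - 8) - 0.5Q = 25 + 4Q, so Q_t = 6.6667. Buyers pay P_b = 59.6667; sellers receive P_s = P_b - 8 = 51.6667.
Consumers lose the trapezoid between P* and P_b out to Q_t plus the triangle from Q_t to Q*: change in CS = 11.1111 - 17.8272 = -6.716.

-6.72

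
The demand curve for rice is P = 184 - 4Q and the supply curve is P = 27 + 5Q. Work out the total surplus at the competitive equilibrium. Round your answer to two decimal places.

1369.39

Equilibrium: 184 - 4Q = 27 + 5Q, so Q* = 17.4444 and P* = 114.2222.
CS = (1/2)(17.4444)(69.7778) = 608.6173 and PS = (1/2)(17.4444)(87.2222) = 760.7716, so total surplus = 1369.3889.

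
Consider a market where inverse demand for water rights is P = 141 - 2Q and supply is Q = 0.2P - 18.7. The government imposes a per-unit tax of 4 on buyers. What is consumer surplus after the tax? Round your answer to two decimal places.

38.62

Rewriting supply in inverse form: P = 93.5 + 5Q.
Pre-tax equilibrium: 141 - 2Q = 93.5 + 5Q gives Q* = 6.7857, P* = 127.4286.
A tax on buyers shifts demand down by 4: (141 - 4) - 2Q = 93.5 + 5Q, so Q_t = 6.2143. Buyers pay P_b = 128.5714; sellers receive P_s = P_b - 4 = 124.5714.
Consumer surplus is the triangle under demand above P_b: (1/2)(6.2143)(141 - 128.5714) = 38.6173.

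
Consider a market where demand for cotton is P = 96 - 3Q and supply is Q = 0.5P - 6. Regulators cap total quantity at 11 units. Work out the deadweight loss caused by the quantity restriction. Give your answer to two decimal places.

Rewriting supply in inverse form: P = 12 + 2Q.
Without the quota, 96 - 3Q = 12 + 2Q gives Q* = 16.8.
At Q = 11 the demand price is 96 - 3(11) = 63 and the supply price is 12 + 2(11) = 34.
DWL = (1/2)(gap between curves at 11) x (Q* - 11) = (1/2)(29)(5.8) = 84.1.

84.10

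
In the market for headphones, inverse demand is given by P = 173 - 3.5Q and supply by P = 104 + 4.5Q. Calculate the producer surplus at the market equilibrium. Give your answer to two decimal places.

167.38

Setting demand equal to supply, 69 = 8Q, so Q* = 8.625 and P* = 142.8125.
PS is the area between P* and the supply curve from 0 to Q*: (1/2)(8.625)(38.8125) = 167.3789.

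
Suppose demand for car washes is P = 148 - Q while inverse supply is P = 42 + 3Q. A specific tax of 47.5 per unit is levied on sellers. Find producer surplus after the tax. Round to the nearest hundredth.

320.84

Pre-tax equilibrium: 148 - Q = 42 + 3Q gives Q* = 26.5, P* = 121.5.
With the tax, sellers need 47.5 more per unit: 148 - Q = 42 + 3Q + 47.5, so Q_t = 14.625. Buyers pay P_b = 133.375; sellers receive P_s = P_b - 47.5 = 85.875.
PS = (1/2)(Q_t)(P_s - 42) = (1/2)(14.625)(43.875) = 320.8359.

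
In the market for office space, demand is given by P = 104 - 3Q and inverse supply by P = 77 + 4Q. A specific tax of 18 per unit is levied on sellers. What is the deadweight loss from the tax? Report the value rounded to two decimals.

23.14

Without the tax, 104 - 3Q = 77 + 4Q so Q* = 3.8571 and P* = 92.4286.
With the tax, sellers need 18 more per unit: 104 - 3Q = 77 + 4Q + 18, so Q_t = 1.2857. Buyers pay P_b = 100.1429; sellers receive P_s = P_b - 18 = 82.1429.
The welfare triangle lost has base Q* - Q_t = 2.5714 and height t = 18, so DWL = (1/2)(2.5714)(18) = 23.1429.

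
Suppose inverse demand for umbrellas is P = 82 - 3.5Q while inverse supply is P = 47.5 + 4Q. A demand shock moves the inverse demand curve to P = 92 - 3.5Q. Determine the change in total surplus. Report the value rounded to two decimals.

52.67

Initial equilibrium: Q_0 = 4.6, P_0 = 65.9; CS_0 = (1/2)(4.6)(16.1) = 37.03, PS_0 = (1/2)(4.6)(18.4) = 42.32.
New equilibrium: 92 - 3.5Q = 47.5 + 4Q gives Q_1 = 5.9333, P_1 = 71.2333; CS_1 = 61.6078, PS_1 = 70.4089.
Change in total surplus = (61.6078 + 70.4089) - (37.03 + 42.32) = 52.6667.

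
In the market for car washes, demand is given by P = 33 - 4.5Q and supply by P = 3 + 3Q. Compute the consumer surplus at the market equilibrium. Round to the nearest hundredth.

Equilibrium: 33 - 4.5Q = 3 + 3Q, so Q* = 4 and P* = 15.
The demand choke price is 33, so CS = (1/2)(Q*)(33 - P*) = (1/2)(4)(18) = 36.

36.00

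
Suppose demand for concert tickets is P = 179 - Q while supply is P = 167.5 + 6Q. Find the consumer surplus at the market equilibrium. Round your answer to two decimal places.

1.35

Setting demand equal to supply, 11.5 = 7Q, so Q* = 1.6429 and P* = 177.3571.
The demand choke price is 179, so CS = (1/2)(Q*)(179 - P*) = (1/2)(1.6429)(1.6429) = 1.3495.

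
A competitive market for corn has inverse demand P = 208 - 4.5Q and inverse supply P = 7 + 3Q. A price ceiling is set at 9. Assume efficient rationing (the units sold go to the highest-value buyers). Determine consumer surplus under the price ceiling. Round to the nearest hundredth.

Free-market equilibrium: 208 - 4.5Q = 7 + 3Q gives Q* = 26.8, P* = 87.4.
At the ceiling price 9, quantity supplied is (9 - 7)/3 = 0.6667; supply is the short side, so Q = 0.6667 trades at P = 9.
The demand price at Q = 0.6667 is 205. CS is the trapezoid between demand and 9 over [0, 0.6667]: (1/2)[(208 - 9) + (205 - 9)](0.6667) = 131.6667.

131.67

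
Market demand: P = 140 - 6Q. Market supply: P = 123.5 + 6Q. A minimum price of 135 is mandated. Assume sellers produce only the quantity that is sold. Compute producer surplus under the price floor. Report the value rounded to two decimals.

7.50

Free-market equilibrium: 140 - 6Q = 123.5 + 6Q gives Q* = 1.375, P* = 131.75.
At P = 135, buyers demand (140 - 135)/6 = 0.8333 while sellers would supply more, so the quantity traded is 0.8333 at price 135.
The supply price at Q = 0.8333 is 128.5. PS is the trapezoid between 135 and supply over [0, 0.8333]: (1/2)[(135 - 123.5) + (135 - 128.5)](0.8333) = 7.5.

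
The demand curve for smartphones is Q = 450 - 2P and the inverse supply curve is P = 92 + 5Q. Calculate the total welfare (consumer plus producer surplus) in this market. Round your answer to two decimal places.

Rewriting demand in inverse form: P = 225 - 0.5Q.
Equilibrium: 225 - 0.5Q = 92 + 5Q, so Q* = 24.1818 and P* = 212.9091.
Total surplus is the full triangle between the curves from 0 to Q*: (1/2)(24.1818)(225 - 92) = 1608.0909.

1608.09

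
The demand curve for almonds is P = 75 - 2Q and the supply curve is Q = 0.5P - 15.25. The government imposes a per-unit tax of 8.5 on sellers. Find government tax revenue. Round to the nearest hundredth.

76.50

Rewriting supply in inverse form: P = 30.5 + 2Q.
Without the tax, 75 - 2Q = 30.5 + 2Q so Q* = 11.125 and P* = 52.75.
With the tax, sellers need 8.5 more per unit: 75 - 2Q = 30.5 + 2Q + 8.5, so Q_t = 9. Buyers pay P_b = 57; sellers receive P_s = P_b - 8.5 = 48.5.
Tax revenue = t x Q_t = 8.5 x 9 = 76.5.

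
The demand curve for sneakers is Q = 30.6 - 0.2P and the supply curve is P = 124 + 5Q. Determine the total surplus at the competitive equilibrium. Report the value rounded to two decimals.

42.05

Rewriting demand in inverse form: P = 153 - 5Q.
Setting demand equal to supply, 29 = 10Q, so Q* = 2.9 and P* = 138.5.
Total surplus is the full triangle between the curves from 0 to Q*: (1/2)(2.9)(153 - 124) = 42.05.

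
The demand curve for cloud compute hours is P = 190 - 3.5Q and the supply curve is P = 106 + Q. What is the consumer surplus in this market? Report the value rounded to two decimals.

Setting demand equal to supply, 84 = 4.5Q, so Q* = 18.6667 and P* = 124.6667.
Consumer surplus is the triangle under demand above P*: (1/2)(18.6667)(190 - 124.6667) = (1/2)(18.6667)(65.3333) = 609.7778.

609.78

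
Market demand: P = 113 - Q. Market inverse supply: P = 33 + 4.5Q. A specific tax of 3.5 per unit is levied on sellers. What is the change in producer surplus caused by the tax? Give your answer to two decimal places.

Pre-tax equilibrium: 113 - Q = 33 + 4.5Q gives Q* = 14.5455, P* = 98.4545.
With the tax, sellers need 3.5 more per unit: 113 - Q = 33 + 4.5Q + 3.5, so Q_t = 13.9091. Buyers pay P_b = 99.0909; sellers receive P_s = P_b - 3.5 = 95.5909.
PS falls from (1/2)(14.5455)(65.4545) = 476.0331 to (1/2)(13.9091)(62.5909) = 435.2913, a change of -40.7417.

-40.74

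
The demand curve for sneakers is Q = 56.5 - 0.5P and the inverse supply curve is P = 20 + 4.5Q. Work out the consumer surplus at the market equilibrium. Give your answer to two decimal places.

204.71

Rewriting demand in inverse form: P = 113 - 2Q.
Set 113 - 2Q = 20 + 4.5Q, which gives 93 = 6.5Q, so Q* = 14.3077 and P* = 113 - 2(14.3077) = 84.3846.
Consumer surplus is the triangle under demand above P*: (1/2)(14.3077)(113 - 84.3846) = (1/2)(14.3077)(28.6154) = 204.7101.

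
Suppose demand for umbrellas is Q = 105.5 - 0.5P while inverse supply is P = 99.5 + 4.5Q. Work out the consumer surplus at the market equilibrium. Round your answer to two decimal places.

294.25

Rewriting demand in inverse form: P = 211 - 2Q.
Set 211 - 2Q = 99.5 + 4.5Q, which gives 111.5 = 6.5Q, so Q* = 17.1538 and P* = 211 - 2(17.1538) = 176.6923.
Consumer surplus is the triangle under demand above P*: (1/2)(17.1538)(211 - 176.6923) = (1/2)(17.1538)(34.3077) = 294.2544.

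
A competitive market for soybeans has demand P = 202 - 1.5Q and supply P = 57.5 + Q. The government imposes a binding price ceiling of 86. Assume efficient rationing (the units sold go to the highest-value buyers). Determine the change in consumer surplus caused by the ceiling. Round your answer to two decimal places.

191.18

Without the control, 202 - 1.5Q = 57.5 + Q so Q* = 57.8 and P* = 115.3.
At the ceiling price 86, quantity supplied is (86 - 57.5)/1 = 28.5; supply is the short side, so Q = 28.5 trades at P = 86.
CS goes from (1/2)(57.8)(86.7) = 2505.63 to 2696.8125 (computed as (202 - 86)(28.5) - (1/2)(1.5)(28.5)^2), a change of 191.1825.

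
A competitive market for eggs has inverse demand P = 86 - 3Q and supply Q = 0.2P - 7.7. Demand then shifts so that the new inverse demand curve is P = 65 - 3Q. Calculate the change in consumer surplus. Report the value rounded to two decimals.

Rewriting supply in inverse form: P = 38.5 + 5Q.
Initial equilibrium: Q_0 = 5.9375, P_0 = 68.1875; CS_0 = (1/2)(5.9375)(17.8125) = 52.8809, PS_0 = (1/2)(5.9375)(29.6875) = 88.1348.
New equilibrium: 65 - 3Q = 38.5 + 5Q gives Q_1 = 3.3125, P_1 = 55.0625; CS_1 = 16.459, PS_1 = 27.4316.
Change in consumer surplus = 16.459 - 52.8809 = -36.4219.

-36.42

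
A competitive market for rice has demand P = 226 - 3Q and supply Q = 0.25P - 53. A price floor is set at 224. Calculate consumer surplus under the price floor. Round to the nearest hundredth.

Rewriting supply in inverse form: P = 212 + 4Q.
Without the control, 226 - 3Q = 212 + 4Q so Q* = 2 and P* = 220.
At P = 224, buyers demand (226 - 224)/3 = 0.6667 while sellers would supply more, so the quantity traded is 0.6667 at price 224.
CS is the triangle under demand above 224: (1/2)(0.6667)(226 - 224) = 0.6667.

0.67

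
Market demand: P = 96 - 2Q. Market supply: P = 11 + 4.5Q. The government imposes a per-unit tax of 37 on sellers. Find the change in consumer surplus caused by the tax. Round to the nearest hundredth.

-116.47

Pre-tax equilibrium: 96 - 2Q = 11 + 4.5Q gives Q* = 13.0769, P* = 69.8462.
With the tax, sellers need 37 more per unit: 96 - 2Q = 11 + 4.5Q + 37, so Q_t = 7.3846. Buyers pay P_b = 81.2308; sellers receive P_s = P_b - 37 = 44.2308.
Consumers lose the trapezoid between P* and P_b out to Q_t plus the triangle from Q_t to Q*: change in CS = 54.5325 - 171.0059 = -116.4734.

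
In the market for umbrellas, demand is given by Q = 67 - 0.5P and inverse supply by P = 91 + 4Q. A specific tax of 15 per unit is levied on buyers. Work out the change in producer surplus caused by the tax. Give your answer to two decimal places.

Rewriting demand in inverse form: P = 134 - 2Q.
Without the tax, 134 - 2Q = 91 + 4Q so Q* = 7.1667 and P* = 119.6667.
A tax on buyers shifts demand down by 15: (134 - 15) - 2Q = 91 + 4Q, so Q_t = 4.6667. Buyers pay P_b = 124.6667; sellers receive P_s = P_b - 15 = 109.6667.
Producers lose the trapezoid between P_s and P* out to Q_t plus the triangle from Q_t to Q*: change in PS = 43.5556 - 102.7222 = -59.1667.

-59.17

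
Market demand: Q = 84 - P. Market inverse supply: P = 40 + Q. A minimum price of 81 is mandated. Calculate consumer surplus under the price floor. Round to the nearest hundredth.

4.50

Rewriting demand in inverse form: P = 84 - Q.
Free-market equilibrium: 84 - Q = 40 + Q gives Q* = 22, P* = 62.
At P = 81, buyers demand (84 - 81)/1 = 3 while sellers would supply more, so the quantity traded is 3 at price 81.
CS is the triangle under demand above 81: (1/2)(3)(84 - 81) = 4.5.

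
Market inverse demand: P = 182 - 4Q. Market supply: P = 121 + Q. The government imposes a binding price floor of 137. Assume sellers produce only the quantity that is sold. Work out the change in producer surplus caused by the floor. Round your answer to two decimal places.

Without the control, 182 - 4Q = 121 + Q so Q* = 12.2 and P* = 133.2.
At the floor price 137, quantity demanded is (182 - 137)/4 = 11.25; demand is the short side, so Q = 11.25 trades at P = 137.
PS goes from (1/2)(12.2)(12.2) = 74.42 to 116.7188 (computed as (137 - 121)(11.25) - (1/2)(1)(11.25)^2), a change of 42.2987.

42.30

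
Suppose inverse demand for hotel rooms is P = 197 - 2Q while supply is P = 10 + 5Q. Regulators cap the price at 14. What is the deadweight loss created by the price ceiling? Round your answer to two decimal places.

2350.43

Free-market equilibrium: 197 - 2Q = 10 + 5Q gives Q* = 26.7143, P* = 143.5714.
At the ceiling price 14, quantity supplied is (14 - 10)/5 = 0.8; supply is the short side, so Q = 0.8 trades at P = 14.
At Q = 0.8 the demand price is 195.4 and the supply price is 14. Deadweight loss is the triangle between the curves from 0.8 to 26.7143: (1/2)(195.4 - 14)(26.7143 - 0.8) = 2350.4257.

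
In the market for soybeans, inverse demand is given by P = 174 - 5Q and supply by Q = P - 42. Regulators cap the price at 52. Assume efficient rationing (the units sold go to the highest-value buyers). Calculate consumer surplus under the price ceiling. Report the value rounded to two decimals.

Rewriting supply in inverse form: P = 42 + Q.
Without the control, 174 - 5Q = 42 + Q so Q* = 22 and P* = 64.
At the ceiling price 52, quantity supplied is (52 - 42)/1 = 10; supply is the short side, so Q = 10 trades at P = 52.
The demand price at Q = 10 is 124. CS is the trapezoid between demand and 52 over [0, 10]: (1/2)[(174 - 52) + (124 - 52)](10) = 970.

970.00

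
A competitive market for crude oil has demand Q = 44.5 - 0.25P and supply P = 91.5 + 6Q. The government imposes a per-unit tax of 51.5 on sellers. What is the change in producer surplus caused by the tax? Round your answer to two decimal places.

Rewriting demand in inverse form: P = 178 - 4Q.
Pre-tax equilibrium: 178 - 4Q = 91.5 + 6Q gives Q* = 8.65, P* = 143.4.
A tax on sellers shifts supply up by 51.5: 178 - 4Q = 91.5 + 6Q + 51.5, so Q_t = 3.5. Buyers pay P_b = 164; sellers receive P_s = P_b - 51.5 = 112.5.
PS falls from (1/2)(8.65)(51.9) = 224.4675 to (1/2)(3.5)(21) = 36.75, a change of -187.7175.

-187.72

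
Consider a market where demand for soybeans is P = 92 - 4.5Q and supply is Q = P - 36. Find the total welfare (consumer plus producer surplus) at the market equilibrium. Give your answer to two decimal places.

285.09

Rewriting supply in inverse form: P = 36 + Q.
Set 92 - 4.5Q = 36 + Q, which gives 56 = 5.5Q, so Q* = 10.1818 and P* = 92 - 4.5(10.1818) = 46.1818.
Total surplus is the full triangle between the curves from 0 to Q*: (1/2)(10.1818)(92 - 36) = 285.0909.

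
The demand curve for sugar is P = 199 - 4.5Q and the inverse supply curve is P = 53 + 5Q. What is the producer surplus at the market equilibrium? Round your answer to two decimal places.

Set 199 - 4.5Q = 53 + 5Q, which gives 146 = 9.5Q, so Q* = 15.3684 and P* = 199 - 4.5(15.3684) = 129.8421.
The supply curve's price intercept is 53, so PS = (1/2)(Q*)(P* - 53) = (1/2)(15.3684)(76.8421) = 590.4709.

590.47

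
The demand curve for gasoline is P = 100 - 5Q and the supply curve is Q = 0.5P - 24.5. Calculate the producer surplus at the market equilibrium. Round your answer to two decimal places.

53.08

Rewriting supply in inverse form: P = 49 + 2Q.
Equilibrium: 100 - 5Q = 49 + 2Q, so Q* = 7.2857 and P* = 63.5714.
The supply curve's price intercept is 49, so PS = (1/2)(Q*)(P* - 49) = (1/2)(7.2857)(14.5714) = 53.0816.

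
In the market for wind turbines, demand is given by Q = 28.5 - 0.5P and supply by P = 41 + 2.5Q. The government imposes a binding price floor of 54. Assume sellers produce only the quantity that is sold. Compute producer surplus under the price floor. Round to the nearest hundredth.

16.69

Rewriting demand in inverse form: P = 57 - 2Q.
Without the control, 57 - 2Q = 41 + 2.5Q so Q* = 3.5556 and P* = 49.8889.
At the floor price 54, quantity demanded is (57 - 54)/2 = 1.5; demand is the short side, so Q = 1.5 trades at P = 54.
The supply price at Q = 1.5 is 44.75. PS is the trapezoid between 54 and supply over [0, 1.5]: (1/2)[(54 - 41) + (54 - 44.75)](1.5) = 16.6875.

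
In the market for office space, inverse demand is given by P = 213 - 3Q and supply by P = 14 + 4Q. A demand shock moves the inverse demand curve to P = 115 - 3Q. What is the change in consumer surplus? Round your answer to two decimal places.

-900.00

Initial equilibrium: Q_0 = 28.4286, P_0 = 127.7143; CS_0 = (1/2)(28.4286)(85.2857) = 1212.2755, PS_0 = (1/2)(28.4286)(113.7143) = 1616.3673.
New equilibrium: 115 - 3Q = 14 + 4Q gives Q_1 = 14.4286, P_1 = 71.7143; CS_1 = 312.2755, PS_1 = 416.3673.
Change in consumer surplus = 312.2755 - 1212.2755 = -900.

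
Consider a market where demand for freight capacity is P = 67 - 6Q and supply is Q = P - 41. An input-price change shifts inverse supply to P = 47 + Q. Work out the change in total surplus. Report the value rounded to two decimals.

-19.71

Rewriting supply in inverse form: P = 41 + Q.
Initial equilibrium: Q_0 = 3.7143, P_0 = 44.7143; CS_0 = (1/2)(3.7143)(22.2857) = 41.3878, PS_0 = (1/2)(3.7143)(3.7143) = 6.898.
New equilibrium: 67 - 6Q = 47 + Q gives Q_1 = 2.8571, P_1 = 49.8571; CS_1 = 24.4898, PS_1 = 4.0816.
Change in total surplus = (24.4898 + 4.0816) - (41.3878 + 6.898) = -19.7143.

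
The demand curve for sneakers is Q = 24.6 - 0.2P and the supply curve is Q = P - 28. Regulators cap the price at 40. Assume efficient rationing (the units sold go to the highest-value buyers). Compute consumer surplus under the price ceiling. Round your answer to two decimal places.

Rewriting demand in inverse form: P = 123 - 5Q.
Rewriting supply in inverse form: P = 28 + Q.
Free-market equilibrium: 123 - 5Q = 28 + Q gives Q* = 15.8333, P* = 43.8333.
At the ceiling price 40, quantity supplied is (40 - 28)/1 = 12; supply is the short side, so Q = 12 trades at P = 40.
The demand price at Q = 12 is 63. CS is the trapezoid between demand and 40 over [0, 12]: (1/2)[(123 - 40) + (63 - 40)](12) = 636.

636.00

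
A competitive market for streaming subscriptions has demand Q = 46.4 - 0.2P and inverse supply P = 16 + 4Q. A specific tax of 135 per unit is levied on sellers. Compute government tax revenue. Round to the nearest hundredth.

1215.00

Rewriting demand in inverse form: P = 232 - 5Q.
Without the tax, 232 - 5Q = 16 + 4Q so Q* = 24 and P* = 112.
A tax on sellers shifts supply up by 135: 232 - 5Q = 16 + 4Q + 135, so Q_t = 9. Buyers pay P_b = 187; sellers receive P_s = P_b - 135 = 52.
Revenue is the tax times quantity traded: 135 x 9 = 1215.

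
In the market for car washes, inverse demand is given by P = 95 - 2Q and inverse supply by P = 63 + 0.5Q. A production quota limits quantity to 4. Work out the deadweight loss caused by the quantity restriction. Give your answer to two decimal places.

Unrestricted equilibrium: Q* = (95 - 63)/(2 + 0.5) = 12.8.
At Q = 4 the demand price is 95 - 2(4) = 87 and the supply price is 63 + 0.5(4) = 65.
DWL = (1/2)(gap between curves at 4) x (Q* - 4) = (1/2)(22)(8.8) = 96.8.

96.80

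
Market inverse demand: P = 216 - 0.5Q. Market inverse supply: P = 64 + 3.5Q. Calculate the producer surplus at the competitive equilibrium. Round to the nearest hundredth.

Setting demand equal to supply, 152 = 4Q, so Q* = 38 and P* = 197.
The supply curve's price intercept is 64, so PS = (1/2)(Q*)(P* - 64) = (1/2)(38)(133) = 2527.

2527.00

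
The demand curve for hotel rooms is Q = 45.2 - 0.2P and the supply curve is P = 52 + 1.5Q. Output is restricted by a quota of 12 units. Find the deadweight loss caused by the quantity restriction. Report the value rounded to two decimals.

Rewriting demand in inverse form: P = 226 - 5Q.
Unrestricted equilibrium: Q* = (226 - 52)/(5 + 1.5) = 26.7692.
At Q = 12 the demand price is 226 - 5(12) = 166 and the supply price is 52 + 1.5(12) = 70.
Deadweight loss is the triangle between the curves from 12 to 26.7692: (1/2)(166 - 70)(26.7692 - 12) = 708.9231.

708.92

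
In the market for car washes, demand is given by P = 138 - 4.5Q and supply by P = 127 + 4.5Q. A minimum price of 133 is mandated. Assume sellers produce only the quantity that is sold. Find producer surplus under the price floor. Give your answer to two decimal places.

3.89

Free-market equilibrium: 138 - 4.5Q = 127 + 4.5Q gives Q* = 1.2222, P* = 132.5.
At the floor price 133, quantity demanded is (138 - 133)/4.5 = 1.1111; demand is the short side, so Q = 1.1111 trades at P = 133.
The supply price at Q = 1.1111 is 132. PS is the trapezoid between 133 and supply over [0, 1.1111]: (1/2)[(133 - 127) + (133 - 132)](1.1111) = 3.8889.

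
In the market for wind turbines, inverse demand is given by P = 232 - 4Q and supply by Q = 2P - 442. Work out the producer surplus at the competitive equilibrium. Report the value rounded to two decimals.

Rewriting supply in inverse form: P = 221 + 0.5Q.
Setting demand equal to supply, 11 = 4.5Q, so Q* = 2.4444 and P* = 222.2222.
The supply curve's price intercept is 221, so PS = (1/2)(Q*)(P* - 221) = (1/2)(2.4444)(1.2222) = 1.4938.

1.49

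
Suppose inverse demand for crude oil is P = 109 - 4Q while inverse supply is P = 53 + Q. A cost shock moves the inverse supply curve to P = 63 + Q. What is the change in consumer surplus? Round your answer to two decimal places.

Initial equilibrium: Q_0 = 11.2, P_0 = 64.2; CS_0 = (1/2)(11.2)(44.8) = 250.88, PS_0 = (1/2)(11.2)(11.2) = 62.72.
New equilibrium: 109 - 4Q = 63 + Q gives Q_1 = 9.2, P_1 = 72.2; CS_1 = 169.28, PS_1 = 42.32.
Change in consumer surplus = 169.28 - 250.88 = -81.6.

-81.60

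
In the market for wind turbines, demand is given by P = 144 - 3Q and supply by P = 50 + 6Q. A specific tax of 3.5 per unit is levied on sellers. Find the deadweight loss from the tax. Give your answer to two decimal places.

0.68

Pre-tax equilibrium: 144 - 3Q = 50 + 6Q gives Q* = 10.4444, P* = 112.6667.
A tax on sellers shifts supply up by 3.5: 144 - 3Q = 50 + 6Q + 3.5, so Q_t = 10.0556. Buyers pay P_b = 113.8333; sellers receive P_s = P_b - 3.5 = 110.3333.
Deadweight loss is the triangle between the curves from Q_t to Q*: (1/2)(10.4444 - 10.0556)(3.5) = 0.6806.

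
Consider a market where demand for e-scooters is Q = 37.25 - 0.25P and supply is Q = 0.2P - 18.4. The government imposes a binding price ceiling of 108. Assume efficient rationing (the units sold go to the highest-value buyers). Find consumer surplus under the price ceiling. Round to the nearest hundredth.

110.72

Rewriting demand in inverse form: P = 149 - 4Q.
Rewriting supply in inverse form: P = 92 + 5Q.
Free-market equilibrium: 149 - 4Q = 92 + 5Q gives Q* = 6.3333, P* = 123.6667.
At the ceiling price 108, quantity supplied is (108 - 92)/5 = 3.2; supply is the short side, so Q = 3.2 trades at P = 108.
The demand price at Q = 3.2 is 136.2. CS is the trapezoid between demand and 108 over [0, 3.2]: (1/2)[(149 - 108) + (136.2 - 108)](3.2) = 110.72.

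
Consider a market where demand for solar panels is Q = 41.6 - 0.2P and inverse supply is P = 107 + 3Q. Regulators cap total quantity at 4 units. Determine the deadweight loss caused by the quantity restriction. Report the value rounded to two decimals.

Rewriting demand in inverse form: P = 208 - 5Q.
Without the quota, 208 - 5Q = 107 + 3Q gives Q* = 12.625.
At Q = 4 the demand price is 208 - 5(4) = 188 and the supply price is 107 + 3(4) = 119.
Deadweight loss is the triangle between the curves from 4 to 12.625: (1/2)(188 - 119)(12.625 - 4) = 297.5625.

297.56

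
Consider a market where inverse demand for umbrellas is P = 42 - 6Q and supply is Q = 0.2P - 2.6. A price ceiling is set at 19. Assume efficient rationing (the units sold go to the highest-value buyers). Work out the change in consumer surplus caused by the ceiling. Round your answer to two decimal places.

2.43

Rewriting supply in inverse form: P = 13 + 5Q.
Free-market equilibrium: 42 - 6Q = 13 + 5Q gives Q* = 2.6364, P* = 26.1818.
At the ceiling price 19, quantity supplied is (19 - 13)/5 = 1.2; supply is the short side, so Q = 1.2 trades at P = 19.
CS goes from (1/2)(2.6364)(15.8182) = 20.8512 to 23.28 (computed as (42 - 19)(1.2) - (1/2)(6)(1.2)^2), a change of 2.4288.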